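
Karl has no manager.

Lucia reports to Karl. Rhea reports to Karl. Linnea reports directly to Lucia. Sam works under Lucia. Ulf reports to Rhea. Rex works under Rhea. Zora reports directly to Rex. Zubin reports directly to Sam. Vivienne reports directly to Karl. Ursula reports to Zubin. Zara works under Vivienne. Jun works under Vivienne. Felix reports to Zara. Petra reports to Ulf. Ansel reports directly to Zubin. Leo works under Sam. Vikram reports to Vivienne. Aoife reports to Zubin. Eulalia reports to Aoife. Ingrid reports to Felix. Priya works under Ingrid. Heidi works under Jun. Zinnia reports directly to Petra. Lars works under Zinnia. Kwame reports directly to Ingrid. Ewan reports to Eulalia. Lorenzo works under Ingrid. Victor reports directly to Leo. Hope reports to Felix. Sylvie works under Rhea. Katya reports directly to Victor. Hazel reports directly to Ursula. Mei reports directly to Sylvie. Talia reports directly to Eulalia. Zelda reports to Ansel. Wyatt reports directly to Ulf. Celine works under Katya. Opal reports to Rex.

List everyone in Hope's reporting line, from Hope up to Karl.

Hope -> Felix -> Zara -> Vivienne -> Karl

Hope reports to Felix. Felix reports to Zara. Zara reports to Vivienne. Vivienne reports to Karl. Karl is at the top.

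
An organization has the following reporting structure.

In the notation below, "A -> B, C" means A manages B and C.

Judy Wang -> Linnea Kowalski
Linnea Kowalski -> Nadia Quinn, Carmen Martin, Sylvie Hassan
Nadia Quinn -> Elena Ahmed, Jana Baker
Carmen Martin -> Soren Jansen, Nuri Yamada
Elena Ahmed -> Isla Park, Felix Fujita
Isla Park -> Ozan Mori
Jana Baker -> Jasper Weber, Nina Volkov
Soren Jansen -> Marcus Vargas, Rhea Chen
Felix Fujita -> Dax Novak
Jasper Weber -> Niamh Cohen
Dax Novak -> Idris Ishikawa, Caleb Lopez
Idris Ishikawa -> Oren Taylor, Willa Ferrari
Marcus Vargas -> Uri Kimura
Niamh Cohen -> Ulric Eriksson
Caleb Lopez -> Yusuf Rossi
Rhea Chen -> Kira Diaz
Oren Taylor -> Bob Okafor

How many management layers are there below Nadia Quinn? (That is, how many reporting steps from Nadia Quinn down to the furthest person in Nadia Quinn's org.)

The longest chain under Nadia Quinn runs Nadia Quinn → Elena Ahmed → Felix Fujita → Dax Novak → Idris Ishikawa → Oren Taylor → Bob Okafor, which is 6 levels below Nadia Quinn.

6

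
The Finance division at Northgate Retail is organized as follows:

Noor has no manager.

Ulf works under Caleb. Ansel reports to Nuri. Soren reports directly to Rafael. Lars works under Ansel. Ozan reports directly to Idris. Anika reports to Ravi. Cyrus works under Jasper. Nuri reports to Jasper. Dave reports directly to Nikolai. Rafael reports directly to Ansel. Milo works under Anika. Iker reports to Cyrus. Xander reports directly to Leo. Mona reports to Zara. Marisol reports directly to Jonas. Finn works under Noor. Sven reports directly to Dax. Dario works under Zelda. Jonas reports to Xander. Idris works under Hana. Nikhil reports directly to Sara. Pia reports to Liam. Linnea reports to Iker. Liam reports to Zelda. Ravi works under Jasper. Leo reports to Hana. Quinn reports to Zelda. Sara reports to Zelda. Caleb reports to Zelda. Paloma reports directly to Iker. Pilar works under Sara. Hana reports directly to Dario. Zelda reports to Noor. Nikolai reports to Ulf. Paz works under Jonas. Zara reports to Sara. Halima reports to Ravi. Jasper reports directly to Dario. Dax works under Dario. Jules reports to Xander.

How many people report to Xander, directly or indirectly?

4

Xander directly manages Jonas, Jules. Under Jonas: Marisol, Paz (2). Jules has no reports. So Xander's organization is 2 direct reports plus everyone under them: 3 + 1 = 4.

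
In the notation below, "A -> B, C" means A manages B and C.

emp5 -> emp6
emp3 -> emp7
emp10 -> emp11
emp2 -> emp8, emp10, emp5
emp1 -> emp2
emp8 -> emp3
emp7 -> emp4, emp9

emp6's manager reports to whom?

emp6 reports to emp5, and emp5 reports to emp2. So emp6's skip-level manager is emp2.

emp2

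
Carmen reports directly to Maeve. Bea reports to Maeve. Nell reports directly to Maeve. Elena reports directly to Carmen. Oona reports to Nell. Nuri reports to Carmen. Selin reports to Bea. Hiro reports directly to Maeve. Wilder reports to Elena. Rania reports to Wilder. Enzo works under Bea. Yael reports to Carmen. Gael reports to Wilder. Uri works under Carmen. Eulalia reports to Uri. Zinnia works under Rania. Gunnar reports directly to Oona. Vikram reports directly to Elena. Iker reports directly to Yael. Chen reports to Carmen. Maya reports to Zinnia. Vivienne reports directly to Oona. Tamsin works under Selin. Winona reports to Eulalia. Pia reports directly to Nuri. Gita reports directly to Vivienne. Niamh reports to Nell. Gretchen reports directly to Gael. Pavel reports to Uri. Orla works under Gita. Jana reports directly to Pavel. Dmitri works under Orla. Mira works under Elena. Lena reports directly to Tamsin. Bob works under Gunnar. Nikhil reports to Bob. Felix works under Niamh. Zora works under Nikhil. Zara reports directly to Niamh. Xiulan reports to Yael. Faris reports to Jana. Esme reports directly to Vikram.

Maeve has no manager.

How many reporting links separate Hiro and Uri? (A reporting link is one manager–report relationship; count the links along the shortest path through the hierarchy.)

Hiro is 1 level below Maeve, and Uri is 2 levels below Maeve (their lowest common manager). The shortest path runs up from Hiro to Maeve and back down to Uri: 1 + 2 = 3 links.

3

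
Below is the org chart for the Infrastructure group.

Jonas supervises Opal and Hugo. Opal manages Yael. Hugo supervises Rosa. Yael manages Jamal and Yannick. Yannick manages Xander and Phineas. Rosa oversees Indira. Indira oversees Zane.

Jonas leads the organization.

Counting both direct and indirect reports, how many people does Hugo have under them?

Hugo directly manages Rosa. Under Rosa: Indira, Zane (2). That's 3 in total.

3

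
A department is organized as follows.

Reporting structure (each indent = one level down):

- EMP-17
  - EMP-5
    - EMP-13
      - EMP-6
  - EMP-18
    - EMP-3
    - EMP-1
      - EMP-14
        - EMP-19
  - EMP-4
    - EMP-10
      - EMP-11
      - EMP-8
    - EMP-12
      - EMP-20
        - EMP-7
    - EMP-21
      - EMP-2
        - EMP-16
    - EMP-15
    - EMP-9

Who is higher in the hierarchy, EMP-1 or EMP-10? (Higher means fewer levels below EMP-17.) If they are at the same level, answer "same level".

Both EMP-1 and EMP-10 are 2 levels below EMP-17.

same level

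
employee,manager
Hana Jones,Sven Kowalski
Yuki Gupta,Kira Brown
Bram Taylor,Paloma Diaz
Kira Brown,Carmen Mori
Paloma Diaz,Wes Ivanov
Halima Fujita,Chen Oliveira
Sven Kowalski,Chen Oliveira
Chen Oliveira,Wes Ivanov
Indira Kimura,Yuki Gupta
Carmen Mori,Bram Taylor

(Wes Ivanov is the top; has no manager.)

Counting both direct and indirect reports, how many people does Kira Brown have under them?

Kira Brown directly manages Yuki Gupta. Under Yuki Gupta: Indira Kimura (1). That's 2 in total.

2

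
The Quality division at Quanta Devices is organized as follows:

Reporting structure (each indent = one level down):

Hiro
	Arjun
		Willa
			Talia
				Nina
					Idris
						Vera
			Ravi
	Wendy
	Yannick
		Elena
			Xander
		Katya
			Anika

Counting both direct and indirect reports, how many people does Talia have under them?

Talia directly manages Nina. Under Nina: Idris, Vera (2). That's 3 in total.

3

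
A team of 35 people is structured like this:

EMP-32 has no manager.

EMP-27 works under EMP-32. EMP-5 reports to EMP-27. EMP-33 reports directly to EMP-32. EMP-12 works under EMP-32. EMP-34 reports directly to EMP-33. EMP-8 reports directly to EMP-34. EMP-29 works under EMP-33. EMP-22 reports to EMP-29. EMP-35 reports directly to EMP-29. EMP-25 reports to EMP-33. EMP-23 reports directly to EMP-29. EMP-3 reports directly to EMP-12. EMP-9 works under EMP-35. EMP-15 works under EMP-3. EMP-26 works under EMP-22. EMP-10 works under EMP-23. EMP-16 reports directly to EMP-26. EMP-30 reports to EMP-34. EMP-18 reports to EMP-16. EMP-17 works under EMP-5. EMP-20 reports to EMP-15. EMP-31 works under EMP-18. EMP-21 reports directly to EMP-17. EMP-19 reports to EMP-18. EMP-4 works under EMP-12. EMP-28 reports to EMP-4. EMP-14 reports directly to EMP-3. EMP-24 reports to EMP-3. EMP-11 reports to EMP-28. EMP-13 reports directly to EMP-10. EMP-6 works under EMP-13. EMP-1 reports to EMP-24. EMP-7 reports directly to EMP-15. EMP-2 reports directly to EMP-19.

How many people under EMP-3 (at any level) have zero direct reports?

The people in EMP-3's organization with no one reporting to them are EMP-1, EMP-14, EMP-7, EMP-20. That is 4.

4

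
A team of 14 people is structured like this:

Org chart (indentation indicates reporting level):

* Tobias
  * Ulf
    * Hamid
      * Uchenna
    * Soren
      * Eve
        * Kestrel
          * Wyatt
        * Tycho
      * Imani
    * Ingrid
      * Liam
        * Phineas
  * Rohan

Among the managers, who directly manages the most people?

Direct-report counts: Tobias has 2; Ulf has 3; Ingrid has 1; Liam has 1; Soren has 2; Eve has 2; Kestrel has 1; Hamid has 1. The largest is 3, held by Ulf.

Ulf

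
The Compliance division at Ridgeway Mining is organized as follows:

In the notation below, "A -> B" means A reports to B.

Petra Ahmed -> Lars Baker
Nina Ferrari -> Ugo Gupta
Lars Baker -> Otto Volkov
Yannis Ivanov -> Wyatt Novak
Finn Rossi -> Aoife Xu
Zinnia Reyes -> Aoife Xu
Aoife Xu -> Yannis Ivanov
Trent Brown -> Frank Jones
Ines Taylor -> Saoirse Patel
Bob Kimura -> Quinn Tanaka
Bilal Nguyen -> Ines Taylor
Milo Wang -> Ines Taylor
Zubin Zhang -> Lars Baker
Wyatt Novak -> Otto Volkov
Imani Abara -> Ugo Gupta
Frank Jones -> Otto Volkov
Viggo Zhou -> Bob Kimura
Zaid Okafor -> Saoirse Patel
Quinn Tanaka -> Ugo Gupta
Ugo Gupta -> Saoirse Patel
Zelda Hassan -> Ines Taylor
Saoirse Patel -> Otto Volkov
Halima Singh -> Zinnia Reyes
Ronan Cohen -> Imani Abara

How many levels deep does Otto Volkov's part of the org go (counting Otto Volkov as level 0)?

The longest chain under Otto Volkov runs Otto Volkov → Wyatt Novak → Yannis Ivanov → Aoife Xu → Zinnia Reyes → Halima Singh, which is 5 levels below Otto Volkov.

5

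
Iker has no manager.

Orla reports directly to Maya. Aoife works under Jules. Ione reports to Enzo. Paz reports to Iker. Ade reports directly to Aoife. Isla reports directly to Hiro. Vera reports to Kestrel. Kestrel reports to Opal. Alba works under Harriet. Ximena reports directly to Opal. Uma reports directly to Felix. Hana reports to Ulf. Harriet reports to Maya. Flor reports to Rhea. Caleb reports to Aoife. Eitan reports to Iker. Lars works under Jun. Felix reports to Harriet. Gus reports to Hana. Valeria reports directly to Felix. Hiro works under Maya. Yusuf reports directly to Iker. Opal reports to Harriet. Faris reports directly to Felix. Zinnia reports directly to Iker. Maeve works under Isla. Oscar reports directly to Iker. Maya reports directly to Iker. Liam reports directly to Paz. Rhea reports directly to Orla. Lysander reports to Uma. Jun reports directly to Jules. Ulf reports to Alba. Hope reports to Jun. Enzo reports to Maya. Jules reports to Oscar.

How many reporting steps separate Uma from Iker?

4

Chain from Uma up to Iker: Uma → Felix → Harriet → Maya → Iker. That is 4 steps up, so Uma is 4 levels below Iker.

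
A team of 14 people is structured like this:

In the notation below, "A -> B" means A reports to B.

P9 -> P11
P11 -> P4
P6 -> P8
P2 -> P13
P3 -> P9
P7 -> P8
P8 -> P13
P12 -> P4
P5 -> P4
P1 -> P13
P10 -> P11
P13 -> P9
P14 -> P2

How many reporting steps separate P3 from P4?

Chain from P3 up to P4: P3 → P9 → P11 → P4. That is 3 steps up, so P3 is 3 levels below P4.

3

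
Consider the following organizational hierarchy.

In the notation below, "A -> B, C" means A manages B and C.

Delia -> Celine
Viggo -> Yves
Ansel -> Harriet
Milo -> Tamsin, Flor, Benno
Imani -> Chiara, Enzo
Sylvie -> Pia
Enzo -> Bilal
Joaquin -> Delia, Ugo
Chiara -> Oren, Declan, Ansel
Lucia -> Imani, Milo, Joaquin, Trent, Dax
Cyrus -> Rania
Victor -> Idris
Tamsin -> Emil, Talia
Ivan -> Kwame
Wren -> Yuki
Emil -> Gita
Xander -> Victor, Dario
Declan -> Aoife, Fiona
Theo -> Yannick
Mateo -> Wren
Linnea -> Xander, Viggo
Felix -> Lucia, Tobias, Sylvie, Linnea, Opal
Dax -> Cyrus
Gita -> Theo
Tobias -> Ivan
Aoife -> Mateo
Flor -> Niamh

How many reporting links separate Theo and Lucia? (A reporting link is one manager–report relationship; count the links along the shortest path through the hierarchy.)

5

Theo is in Lucia's organization: the chain from Theo up to Lucia is Theo → Gita → Emil → Tamsin → Milo → Lucia, which is 5 links.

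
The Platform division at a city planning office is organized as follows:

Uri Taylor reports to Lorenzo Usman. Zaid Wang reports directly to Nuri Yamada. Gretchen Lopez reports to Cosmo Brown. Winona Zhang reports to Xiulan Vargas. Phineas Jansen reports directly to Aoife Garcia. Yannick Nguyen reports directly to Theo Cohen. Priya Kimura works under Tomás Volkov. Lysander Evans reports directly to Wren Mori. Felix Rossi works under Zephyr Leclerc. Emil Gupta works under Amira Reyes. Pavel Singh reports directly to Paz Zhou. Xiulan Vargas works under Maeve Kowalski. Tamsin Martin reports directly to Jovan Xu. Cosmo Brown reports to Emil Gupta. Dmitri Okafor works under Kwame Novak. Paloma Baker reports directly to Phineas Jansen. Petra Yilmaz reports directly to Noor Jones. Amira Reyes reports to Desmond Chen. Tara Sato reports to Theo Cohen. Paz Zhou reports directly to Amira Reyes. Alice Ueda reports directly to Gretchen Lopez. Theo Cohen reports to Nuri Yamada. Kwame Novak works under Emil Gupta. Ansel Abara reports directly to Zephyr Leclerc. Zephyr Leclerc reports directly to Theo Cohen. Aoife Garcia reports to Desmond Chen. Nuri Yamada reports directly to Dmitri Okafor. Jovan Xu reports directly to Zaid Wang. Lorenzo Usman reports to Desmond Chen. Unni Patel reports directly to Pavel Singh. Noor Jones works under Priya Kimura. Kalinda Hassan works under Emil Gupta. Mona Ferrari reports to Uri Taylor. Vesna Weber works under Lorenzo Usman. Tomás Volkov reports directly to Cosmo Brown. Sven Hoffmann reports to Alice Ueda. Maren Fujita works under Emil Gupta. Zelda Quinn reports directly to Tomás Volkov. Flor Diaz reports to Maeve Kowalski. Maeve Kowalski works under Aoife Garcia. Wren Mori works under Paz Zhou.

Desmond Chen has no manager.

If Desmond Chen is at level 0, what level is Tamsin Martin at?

Chain from Tamsin Martin up to Desmond Chen: Tamsin Martin → Jovan Xu → Zaid Wang → Nuri Yamada → Dmitri Okafor → Kwame Novak → Emil Gupta → Amira Reyes → Desmond Chen. That is 8 steps up, so Tamsin Martin is 8 levels below Desmond Chen.

8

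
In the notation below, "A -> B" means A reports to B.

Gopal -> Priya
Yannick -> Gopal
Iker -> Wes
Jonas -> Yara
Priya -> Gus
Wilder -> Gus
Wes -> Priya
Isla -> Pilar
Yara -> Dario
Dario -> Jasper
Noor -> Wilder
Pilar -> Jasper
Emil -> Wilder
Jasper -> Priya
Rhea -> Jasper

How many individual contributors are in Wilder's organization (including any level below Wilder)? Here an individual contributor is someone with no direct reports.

The people in Wilder's organization with no one reporting to them are Emil, Noor. That is 2.

2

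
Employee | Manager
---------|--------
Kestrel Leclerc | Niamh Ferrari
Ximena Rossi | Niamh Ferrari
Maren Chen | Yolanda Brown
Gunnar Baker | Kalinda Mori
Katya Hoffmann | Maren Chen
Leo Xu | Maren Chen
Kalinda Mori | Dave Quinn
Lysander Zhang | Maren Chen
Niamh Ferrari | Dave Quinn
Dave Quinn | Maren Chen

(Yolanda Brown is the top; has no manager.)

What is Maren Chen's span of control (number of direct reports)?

Maren Chen directly manages Dave Quinn, Katya Hoffmann, Lysander Zhang, Leo Xu. That is 4 direct reports.

4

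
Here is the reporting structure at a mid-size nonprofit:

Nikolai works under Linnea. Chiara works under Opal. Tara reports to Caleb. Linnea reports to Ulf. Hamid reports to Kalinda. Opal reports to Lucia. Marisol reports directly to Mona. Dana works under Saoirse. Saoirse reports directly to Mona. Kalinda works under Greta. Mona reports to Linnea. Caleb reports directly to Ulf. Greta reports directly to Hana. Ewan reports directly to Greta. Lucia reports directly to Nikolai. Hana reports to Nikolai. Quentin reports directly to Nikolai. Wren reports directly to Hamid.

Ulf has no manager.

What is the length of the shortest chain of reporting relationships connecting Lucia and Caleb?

Lucia is 3 levels below Ulf, and Caleb is 1 level below Ulf (their lowest common manager). The shortest path runs up from Lucia to Ulf and back down to Caleb: 3 + 1 = 4 links.

4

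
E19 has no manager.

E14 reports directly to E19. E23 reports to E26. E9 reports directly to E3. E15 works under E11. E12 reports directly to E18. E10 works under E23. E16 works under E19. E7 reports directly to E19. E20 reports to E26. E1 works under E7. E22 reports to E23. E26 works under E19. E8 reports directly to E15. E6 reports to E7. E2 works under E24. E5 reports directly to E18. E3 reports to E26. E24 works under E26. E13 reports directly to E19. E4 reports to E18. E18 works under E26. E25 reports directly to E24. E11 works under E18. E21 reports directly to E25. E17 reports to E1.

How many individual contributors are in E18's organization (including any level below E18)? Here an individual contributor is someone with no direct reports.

The people in E18's organization with no one reporting to them are E5, E4, E8, E12. That is 4.

4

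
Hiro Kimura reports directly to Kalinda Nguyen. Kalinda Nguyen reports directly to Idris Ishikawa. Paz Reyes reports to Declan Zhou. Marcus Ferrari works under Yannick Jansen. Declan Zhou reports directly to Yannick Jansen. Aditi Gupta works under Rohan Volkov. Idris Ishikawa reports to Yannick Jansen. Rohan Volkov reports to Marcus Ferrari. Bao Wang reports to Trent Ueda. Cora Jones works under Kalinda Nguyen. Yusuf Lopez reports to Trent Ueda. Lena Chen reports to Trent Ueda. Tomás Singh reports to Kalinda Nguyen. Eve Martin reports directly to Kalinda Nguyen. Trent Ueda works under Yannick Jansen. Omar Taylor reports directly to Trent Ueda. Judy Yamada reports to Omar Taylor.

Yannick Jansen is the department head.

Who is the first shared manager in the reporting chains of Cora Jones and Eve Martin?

Kalinda Nguyen

Cora Jones's chain of managers is Kalinda Nguyen, Idris Ishikawa, Yannick Jansen. Eve Martin's chain of managers is Kalinda Nguyen, Idris Ishikawa, Yannick Jansen. The first manager that appears in both chains is Kalinda Nguyen.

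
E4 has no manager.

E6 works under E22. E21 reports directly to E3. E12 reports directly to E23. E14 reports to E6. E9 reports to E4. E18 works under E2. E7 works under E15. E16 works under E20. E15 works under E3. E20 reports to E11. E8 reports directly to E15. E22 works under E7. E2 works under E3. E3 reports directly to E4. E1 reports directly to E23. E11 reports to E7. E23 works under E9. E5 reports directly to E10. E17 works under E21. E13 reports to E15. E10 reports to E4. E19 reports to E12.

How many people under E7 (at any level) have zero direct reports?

2

The people in E7's organization with no one reporting to them are E16, E14. That is 2.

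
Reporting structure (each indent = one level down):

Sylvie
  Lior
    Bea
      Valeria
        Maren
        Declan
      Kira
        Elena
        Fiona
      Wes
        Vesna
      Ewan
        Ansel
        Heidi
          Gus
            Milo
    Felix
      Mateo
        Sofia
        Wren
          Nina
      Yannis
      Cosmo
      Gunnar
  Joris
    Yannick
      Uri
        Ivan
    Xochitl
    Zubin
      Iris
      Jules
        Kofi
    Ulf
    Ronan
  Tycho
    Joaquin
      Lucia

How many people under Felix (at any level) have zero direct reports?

The people in Felix's organization with no one reporting to them are Gunnar, Cosmo, Yannis, Nina, Sofia. That is 5.

5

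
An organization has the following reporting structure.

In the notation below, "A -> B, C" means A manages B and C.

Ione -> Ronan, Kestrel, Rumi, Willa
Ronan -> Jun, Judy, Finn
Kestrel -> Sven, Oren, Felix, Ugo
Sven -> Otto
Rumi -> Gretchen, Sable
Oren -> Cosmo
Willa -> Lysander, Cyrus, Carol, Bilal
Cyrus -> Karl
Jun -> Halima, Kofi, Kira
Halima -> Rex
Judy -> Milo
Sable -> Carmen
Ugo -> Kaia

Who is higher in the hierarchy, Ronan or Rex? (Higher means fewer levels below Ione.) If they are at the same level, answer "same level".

Ronan is 1 level below Ione; Rex is 4. Ronan is higher.

Ronan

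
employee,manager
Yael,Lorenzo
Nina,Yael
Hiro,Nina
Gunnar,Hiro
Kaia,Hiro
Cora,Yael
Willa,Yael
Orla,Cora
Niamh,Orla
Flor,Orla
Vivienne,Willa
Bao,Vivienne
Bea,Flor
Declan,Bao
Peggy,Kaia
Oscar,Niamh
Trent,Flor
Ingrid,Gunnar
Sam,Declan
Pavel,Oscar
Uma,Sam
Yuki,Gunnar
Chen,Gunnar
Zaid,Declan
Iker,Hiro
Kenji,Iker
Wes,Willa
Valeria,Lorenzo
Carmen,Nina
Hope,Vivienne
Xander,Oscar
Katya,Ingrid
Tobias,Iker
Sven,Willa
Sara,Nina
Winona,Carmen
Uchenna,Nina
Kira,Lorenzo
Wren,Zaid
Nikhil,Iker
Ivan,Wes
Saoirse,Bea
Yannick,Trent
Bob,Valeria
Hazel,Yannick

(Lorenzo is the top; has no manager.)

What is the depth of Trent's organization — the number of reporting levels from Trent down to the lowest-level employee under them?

2

The longest chain under Trent runs Trent → Yannick → Hazel, which is 2 levels below Trent.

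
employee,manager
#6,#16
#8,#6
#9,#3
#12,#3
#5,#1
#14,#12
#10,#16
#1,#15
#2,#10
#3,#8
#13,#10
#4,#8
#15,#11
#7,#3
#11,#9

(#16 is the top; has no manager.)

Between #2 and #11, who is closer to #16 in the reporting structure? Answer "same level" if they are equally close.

#2

#2 is 2 levels below #16; #11 is 5. #2 is higher.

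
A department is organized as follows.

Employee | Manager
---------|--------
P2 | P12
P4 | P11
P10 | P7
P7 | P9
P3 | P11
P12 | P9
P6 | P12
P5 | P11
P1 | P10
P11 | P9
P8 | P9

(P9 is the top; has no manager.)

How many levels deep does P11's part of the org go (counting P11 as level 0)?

1

The longest chain under P11 runs P11 → P5, which is 1 level below P11.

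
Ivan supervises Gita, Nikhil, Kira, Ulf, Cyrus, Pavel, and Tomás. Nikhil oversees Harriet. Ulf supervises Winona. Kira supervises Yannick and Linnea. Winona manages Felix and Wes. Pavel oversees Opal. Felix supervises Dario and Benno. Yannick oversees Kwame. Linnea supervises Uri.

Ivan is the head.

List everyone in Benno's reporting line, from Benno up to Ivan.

Benno reports to Felix. Felix reports to Winona. Winona reports to Ulf. Ulf reports to Ivan. Ivan is at the top.

Benno -> Felix -> Winona -> Ulf -> Ivan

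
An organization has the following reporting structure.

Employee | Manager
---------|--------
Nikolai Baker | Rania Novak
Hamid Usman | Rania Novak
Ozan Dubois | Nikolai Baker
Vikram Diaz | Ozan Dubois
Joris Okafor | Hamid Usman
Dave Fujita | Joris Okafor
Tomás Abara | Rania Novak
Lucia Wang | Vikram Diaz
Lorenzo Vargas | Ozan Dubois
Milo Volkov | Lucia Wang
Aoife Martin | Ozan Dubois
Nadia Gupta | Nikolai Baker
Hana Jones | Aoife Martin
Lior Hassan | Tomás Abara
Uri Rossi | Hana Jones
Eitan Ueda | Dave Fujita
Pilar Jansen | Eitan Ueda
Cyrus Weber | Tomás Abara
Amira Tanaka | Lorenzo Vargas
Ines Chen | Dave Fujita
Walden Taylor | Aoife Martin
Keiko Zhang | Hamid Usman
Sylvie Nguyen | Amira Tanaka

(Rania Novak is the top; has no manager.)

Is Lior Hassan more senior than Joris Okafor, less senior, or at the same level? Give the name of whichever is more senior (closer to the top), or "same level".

same level

Both Lior Hassan and Joris Okafor are 2 levels below Rania Novak.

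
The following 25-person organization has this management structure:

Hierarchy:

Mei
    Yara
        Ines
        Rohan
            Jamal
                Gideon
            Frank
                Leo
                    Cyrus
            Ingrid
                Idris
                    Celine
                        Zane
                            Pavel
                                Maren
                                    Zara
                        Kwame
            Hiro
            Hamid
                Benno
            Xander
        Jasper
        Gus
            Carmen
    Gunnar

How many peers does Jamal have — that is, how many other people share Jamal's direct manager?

5

Jamal reports to Rohan. Rohan's other direct reports are Frank, Ingrid, Hiro, Hamid, Xander — 5 peers.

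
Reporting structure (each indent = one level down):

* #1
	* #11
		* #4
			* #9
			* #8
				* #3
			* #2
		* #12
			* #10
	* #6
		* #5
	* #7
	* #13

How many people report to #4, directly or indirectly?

#4 directly manages #9, #8, #2. #9 has no reports. Under #8: #3 (1). #2 has no reports. So #4's organization is 3 direct reports plus everyone under them: 1 + 2 + 1 = 4.

4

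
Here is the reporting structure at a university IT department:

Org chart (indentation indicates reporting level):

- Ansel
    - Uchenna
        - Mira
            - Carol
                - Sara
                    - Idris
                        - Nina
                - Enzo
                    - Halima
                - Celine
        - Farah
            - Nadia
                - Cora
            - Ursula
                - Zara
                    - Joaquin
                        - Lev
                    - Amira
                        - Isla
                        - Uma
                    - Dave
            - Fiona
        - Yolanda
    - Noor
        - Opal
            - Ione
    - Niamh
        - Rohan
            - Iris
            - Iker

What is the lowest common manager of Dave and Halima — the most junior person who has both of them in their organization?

Dave's chain of managers is Zara, Ursula, Farah, Uchenna, Ansel. Halima's chain of managers is Enzo, Carol, Mira, Uchenna, Ansel. The first manager that appears in both chains is Uchenna.

Uchenna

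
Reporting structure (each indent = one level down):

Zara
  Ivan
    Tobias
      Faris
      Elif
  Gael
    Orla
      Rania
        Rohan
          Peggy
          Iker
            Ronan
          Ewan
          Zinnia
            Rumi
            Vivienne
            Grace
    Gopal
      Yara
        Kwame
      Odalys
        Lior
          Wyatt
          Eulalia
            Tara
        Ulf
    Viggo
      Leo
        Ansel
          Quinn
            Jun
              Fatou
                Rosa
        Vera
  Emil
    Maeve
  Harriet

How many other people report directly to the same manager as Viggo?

2

Viggo reports to Gael. Gael's other direct reports are Orla, Gopal — 2 peers.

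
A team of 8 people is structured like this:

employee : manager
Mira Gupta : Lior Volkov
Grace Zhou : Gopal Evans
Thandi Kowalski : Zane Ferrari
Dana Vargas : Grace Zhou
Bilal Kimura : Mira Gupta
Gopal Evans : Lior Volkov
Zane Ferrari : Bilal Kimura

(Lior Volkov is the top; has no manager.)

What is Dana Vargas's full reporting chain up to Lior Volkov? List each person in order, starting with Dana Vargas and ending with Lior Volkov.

Dana Vargas -> Grace Zhou -> Gopal Evans -> Lior Volkov

Dana Vargas reports to Grace Zhou. Grace Zhou reports to Gopal Evans. Gopal Evans reports to Lior Volkov. Lior Volkov is at the top.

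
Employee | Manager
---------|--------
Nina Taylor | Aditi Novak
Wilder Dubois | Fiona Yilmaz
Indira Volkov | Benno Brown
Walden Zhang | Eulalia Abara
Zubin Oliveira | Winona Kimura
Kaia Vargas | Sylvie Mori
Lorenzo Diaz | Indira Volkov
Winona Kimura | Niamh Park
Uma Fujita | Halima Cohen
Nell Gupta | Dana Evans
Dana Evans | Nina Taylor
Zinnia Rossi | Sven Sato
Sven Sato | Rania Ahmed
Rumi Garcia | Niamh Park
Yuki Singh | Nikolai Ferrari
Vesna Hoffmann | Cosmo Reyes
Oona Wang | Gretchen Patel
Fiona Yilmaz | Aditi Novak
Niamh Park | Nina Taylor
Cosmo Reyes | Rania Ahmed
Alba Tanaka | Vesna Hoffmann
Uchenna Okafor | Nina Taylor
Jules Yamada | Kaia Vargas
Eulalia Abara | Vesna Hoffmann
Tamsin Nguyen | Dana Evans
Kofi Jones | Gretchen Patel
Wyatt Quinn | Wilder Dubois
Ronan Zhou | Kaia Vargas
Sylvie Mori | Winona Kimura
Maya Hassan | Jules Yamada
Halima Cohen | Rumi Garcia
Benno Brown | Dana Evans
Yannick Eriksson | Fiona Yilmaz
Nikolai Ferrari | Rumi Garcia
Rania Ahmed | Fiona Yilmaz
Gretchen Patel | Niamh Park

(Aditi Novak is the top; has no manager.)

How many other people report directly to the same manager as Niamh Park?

2

Niamh Park reports to Nina Taylor. Nina Taylor's other direct reports are Dana Evans, Uchenna Okafor — 2 peers.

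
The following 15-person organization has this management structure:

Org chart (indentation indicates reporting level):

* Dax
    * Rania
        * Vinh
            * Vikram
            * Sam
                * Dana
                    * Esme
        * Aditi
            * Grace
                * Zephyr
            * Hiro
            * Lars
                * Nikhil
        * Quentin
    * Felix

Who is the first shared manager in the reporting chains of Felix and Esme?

Felix's chain of managers is Dax. Esme's chain of managers is Dana, Sam, Vinh, Rania, Dax. The first manager that appears in both chains is Dax.

Dax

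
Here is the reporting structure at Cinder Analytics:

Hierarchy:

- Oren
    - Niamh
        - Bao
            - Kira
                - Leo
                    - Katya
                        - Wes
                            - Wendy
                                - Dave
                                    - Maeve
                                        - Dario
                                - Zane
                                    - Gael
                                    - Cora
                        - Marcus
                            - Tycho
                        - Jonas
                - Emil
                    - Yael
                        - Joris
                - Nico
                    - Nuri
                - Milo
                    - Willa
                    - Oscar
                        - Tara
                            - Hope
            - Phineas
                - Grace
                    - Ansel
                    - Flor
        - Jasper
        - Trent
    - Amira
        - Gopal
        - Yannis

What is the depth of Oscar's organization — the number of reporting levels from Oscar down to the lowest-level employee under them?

2

The longest chain under Oscar runs Oscar → Tara → Hope, which is 2 levels below Oscar.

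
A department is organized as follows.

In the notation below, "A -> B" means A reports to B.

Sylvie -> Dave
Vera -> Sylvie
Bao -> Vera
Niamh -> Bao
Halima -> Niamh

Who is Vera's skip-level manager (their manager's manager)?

Dave

Vera reports to Sylvie, and Sylvie reports to Dave. So Vera's skip-level manager is Dave.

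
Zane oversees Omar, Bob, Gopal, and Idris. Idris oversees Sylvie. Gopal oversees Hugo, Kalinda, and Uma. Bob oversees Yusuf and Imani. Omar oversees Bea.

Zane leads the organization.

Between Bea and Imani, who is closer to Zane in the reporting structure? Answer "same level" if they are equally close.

same level

Both Bea and Imani are 2 levels below Zane.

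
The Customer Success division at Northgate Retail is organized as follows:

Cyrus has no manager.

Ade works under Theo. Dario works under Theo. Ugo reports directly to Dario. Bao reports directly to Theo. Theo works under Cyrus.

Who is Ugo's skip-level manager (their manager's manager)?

Theo

Ugo reports to Dario, and Dario reports to Theo. So Ugo's skip-level manager is Theo.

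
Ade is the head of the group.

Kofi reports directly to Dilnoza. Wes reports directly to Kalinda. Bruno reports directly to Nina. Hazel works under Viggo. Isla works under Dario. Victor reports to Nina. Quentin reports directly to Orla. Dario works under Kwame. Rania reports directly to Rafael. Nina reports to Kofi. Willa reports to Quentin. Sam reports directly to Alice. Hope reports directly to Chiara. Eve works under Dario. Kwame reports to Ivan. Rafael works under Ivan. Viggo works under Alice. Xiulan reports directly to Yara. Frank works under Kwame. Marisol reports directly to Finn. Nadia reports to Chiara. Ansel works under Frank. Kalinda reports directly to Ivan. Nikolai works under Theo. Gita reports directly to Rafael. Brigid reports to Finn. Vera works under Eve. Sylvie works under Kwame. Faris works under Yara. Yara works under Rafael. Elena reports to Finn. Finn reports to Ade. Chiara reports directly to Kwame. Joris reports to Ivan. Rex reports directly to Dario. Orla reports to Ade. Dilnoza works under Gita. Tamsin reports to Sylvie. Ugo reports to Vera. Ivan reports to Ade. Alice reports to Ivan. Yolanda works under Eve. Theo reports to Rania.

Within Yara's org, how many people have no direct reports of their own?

The people in Yara's organization with no one reporting to them are Xiulan, Faris. That is 2.

2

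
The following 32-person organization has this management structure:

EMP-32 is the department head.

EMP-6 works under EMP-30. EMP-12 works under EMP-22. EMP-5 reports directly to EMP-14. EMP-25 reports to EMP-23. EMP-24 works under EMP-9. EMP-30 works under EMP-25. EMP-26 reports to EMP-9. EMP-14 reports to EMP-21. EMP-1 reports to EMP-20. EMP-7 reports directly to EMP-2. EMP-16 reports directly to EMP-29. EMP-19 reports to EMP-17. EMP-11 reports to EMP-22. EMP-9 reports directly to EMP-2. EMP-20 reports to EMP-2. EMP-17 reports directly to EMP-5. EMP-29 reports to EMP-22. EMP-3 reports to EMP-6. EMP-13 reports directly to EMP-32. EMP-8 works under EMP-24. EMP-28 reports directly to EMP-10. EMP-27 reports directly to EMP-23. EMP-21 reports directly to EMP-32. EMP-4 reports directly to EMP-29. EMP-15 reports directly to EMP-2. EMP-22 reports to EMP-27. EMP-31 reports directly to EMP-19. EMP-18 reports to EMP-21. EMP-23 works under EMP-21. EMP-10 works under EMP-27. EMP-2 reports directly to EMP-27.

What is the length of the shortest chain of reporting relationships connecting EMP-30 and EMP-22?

EMP-30 is 2 levels below EMP-23, and EMP-22 is 2 levels below EMP-23 (their lowest common manager). The shortest path runs up from EMP-30 to EMP-23 and back down to EMP-22: 2 + 2 = 4 links.

4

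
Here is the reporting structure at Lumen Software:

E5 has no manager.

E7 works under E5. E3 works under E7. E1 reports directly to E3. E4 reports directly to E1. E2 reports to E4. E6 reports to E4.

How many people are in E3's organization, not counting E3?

4

E3 directly manages E1. Under E1: E4, E6, E2 (3). That's 4 in total.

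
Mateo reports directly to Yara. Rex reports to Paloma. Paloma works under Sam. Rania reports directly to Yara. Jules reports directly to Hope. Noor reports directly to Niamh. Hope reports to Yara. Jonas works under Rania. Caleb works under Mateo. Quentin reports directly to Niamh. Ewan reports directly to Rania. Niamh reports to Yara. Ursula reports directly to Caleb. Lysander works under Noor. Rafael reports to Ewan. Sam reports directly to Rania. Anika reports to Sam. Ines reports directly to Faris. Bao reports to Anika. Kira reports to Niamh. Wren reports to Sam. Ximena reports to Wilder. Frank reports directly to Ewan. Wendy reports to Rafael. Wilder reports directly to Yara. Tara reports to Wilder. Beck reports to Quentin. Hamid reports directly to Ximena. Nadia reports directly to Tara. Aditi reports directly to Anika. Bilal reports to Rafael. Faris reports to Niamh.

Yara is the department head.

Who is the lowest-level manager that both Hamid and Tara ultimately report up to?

Hamid's chain of managers is Ximena, Wilder, Yara. Tara's chain of managers is Wilder, Yara. The first manager that appears in both chains is Wilder.

Wilder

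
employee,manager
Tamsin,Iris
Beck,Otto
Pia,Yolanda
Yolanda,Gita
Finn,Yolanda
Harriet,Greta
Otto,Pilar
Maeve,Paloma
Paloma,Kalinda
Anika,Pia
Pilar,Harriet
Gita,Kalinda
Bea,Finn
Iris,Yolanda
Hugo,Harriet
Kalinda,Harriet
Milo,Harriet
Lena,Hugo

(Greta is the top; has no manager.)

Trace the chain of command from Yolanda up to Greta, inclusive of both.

Yolanda -> Gita -> Kalinda -> Harriet -> Greta

Yolanda reports to Gita. Gita reports to Kalinda. Kalinda reports to Harriet. Harriet reports to Greta. Greta is at the top.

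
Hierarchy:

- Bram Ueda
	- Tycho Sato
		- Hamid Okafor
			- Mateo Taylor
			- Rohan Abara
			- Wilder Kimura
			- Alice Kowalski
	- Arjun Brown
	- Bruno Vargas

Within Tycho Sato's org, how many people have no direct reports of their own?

4

The people in Tycho Sato's organization with no one reporting to them are Alice Kowalski, Wilder Kimura, Rohan Abara, Mateo Taylor. That is 4.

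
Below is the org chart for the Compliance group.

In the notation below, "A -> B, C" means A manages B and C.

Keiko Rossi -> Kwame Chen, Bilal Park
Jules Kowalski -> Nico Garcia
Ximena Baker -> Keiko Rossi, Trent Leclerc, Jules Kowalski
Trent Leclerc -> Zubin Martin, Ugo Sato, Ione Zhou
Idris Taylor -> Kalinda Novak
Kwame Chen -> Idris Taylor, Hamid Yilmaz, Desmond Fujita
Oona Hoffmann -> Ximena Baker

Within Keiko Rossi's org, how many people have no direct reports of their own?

4

The people in Keiko Rossi's organization with no one reporting to them are Bilal Park, Desmond Fujita, Hamid Yilmaz, Kalinda Novak. That is 4.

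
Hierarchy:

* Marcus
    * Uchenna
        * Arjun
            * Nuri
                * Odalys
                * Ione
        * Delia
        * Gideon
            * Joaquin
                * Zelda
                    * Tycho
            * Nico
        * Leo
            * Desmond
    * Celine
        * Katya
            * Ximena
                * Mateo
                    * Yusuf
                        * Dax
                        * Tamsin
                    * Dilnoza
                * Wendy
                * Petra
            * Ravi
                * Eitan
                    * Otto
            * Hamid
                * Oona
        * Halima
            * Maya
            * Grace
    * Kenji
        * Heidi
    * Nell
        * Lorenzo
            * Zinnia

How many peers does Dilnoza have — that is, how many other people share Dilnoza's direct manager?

Dilnoza reports to Mateo. Mateo's other direct reports are Yusuf — 1 peer.

1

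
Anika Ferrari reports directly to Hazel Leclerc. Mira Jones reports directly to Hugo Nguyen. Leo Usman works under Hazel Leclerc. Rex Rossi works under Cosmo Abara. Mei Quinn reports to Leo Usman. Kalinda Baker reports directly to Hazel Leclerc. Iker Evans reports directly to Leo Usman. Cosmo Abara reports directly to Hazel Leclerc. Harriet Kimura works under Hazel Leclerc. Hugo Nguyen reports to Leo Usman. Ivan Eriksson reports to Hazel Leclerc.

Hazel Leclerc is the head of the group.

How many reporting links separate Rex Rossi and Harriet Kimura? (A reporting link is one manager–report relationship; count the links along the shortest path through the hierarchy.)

3

Rex Rossi is 2 levels below Hazel Leclerc, and Harriet Kimura is 1 level below Hazel Leclerc (their lowest common manager). The shortest path runs up from Rex Rossi to Hazel Leclerc and back down to Harriet Kimura: 2 + 1 = 3 links.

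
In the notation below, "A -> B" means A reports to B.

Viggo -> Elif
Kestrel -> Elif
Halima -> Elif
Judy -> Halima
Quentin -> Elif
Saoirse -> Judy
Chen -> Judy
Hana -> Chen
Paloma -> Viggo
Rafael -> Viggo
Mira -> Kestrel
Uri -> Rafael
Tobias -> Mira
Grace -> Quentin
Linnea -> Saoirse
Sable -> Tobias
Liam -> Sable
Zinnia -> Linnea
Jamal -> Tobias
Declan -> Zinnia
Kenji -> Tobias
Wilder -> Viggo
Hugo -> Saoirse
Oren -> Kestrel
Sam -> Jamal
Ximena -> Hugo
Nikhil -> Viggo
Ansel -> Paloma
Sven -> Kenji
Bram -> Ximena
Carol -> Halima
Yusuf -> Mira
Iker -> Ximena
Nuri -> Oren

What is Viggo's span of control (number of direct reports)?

4

Viggo directly manages Paloma, Rafael, Wilder, Nikhil. That is 4 direct reports.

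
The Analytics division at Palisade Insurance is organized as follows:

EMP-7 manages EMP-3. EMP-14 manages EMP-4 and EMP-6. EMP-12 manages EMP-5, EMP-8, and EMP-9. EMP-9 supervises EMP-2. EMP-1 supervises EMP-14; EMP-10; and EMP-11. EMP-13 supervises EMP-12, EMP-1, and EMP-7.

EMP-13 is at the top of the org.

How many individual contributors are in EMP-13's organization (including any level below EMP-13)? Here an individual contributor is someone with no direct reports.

8

The people in EMP-13's organization with no one reporting to them are EMP-3, EMP-11, EMP-10, EMP-6, EMP-4, EMP-2, EMP-5, EMP-8. That is 8.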